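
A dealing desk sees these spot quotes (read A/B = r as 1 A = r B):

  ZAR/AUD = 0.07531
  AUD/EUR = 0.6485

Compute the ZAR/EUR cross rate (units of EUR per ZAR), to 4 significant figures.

ZAR/EUR = 0.04884

1 ZAR × 0.07531 = 0.07531 AUD
0.07531 AUD × 0.6485 = 0.0488385 EUR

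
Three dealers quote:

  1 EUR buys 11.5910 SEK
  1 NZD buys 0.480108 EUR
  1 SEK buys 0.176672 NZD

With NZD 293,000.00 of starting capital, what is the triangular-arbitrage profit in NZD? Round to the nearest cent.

Profit: NZD 5,016.32

Profitable loop is NZD → SEK → EUR → NZD:
NZD 293,000.00 ÷ 0.176672 = SEK 1,658,440.50
SEK 1,658,440.50 ÷ 11.5910 = EUR 143,080.02
EUR 143,080.02 ÷ 0.480108 = NZD 298,016.32
Profit = NZD 298,016.32 − NZD 293,000.00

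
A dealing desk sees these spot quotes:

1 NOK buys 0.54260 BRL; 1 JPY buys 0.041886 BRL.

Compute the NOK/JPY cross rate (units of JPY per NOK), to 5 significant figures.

NOK/JPY = 12.954

1 NOK × 0.54260 = 0.5426 BRL
0.5426 BRL ÷ 0.041886 = 12.9542 JPY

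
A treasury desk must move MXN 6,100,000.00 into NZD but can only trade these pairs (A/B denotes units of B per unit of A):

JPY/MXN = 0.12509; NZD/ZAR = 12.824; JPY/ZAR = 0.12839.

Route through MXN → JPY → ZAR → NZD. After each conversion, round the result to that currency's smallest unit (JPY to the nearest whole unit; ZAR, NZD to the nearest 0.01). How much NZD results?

NZD 488,219.28

MXN 6,100,000.00 ÷ 0.12509 = JPY 48,764,889
JPY 48,764,889 × 0.12839 = ZAR 6,260,924.10
ZAR 6,260,924.10 ÷ 12.824 = NZD 488,219.28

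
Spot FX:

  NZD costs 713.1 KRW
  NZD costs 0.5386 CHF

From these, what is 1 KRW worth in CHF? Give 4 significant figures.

1 KRW ÷ 713.1 = 0.00140233 NZD
0.00140233 NZD × 0.5386 = 0.000755294 CHF

KRW/CHF = 0.0007553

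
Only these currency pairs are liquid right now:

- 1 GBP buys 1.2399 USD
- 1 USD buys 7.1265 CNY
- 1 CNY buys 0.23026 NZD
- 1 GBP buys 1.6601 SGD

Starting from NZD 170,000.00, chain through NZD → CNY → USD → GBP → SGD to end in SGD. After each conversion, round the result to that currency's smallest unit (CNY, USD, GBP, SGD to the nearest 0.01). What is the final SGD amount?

NZD 170,000.00 ÷ 0.23026 = CNY 738,295.84
CNY 738,295.84 ÷ 7.1265 = USD 103,598.66
USD 103,598.66 ÷ 1.2399 = GBP 83,554.04
GBP 83,554.04 × 1.6601 = SGD 138,708.06

SGD 138,708.06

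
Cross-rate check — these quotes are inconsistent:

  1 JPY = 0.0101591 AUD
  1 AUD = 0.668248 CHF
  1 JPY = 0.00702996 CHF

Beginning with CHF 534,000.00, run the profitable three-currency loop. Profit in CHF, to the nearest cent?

Profitable loop is CHF → AUD → JPY → CHF:
CHF 534,000.00 ÷ 0.668248 = AUD 799,104.52
AUD 799,104.52 ÷ 0.0101591 = JPY 78,658,988
JPY 78,658,988 × 0.00702996 = CHF 552,969.54
Profit = CHF 552,969.54 − CHF 534,000.00

Profit: CHF 18,969.54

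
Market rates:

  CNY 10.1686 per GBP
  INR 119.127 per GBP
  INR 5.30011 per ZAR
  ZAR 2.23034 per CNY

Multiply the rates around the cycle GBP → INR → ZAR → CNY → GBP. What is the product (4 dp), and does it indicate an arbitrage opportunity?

0.9910 (arbitrage exists)

Around GBP → INR → ZAR → CNY → GBP: 1 × 119.127 ÷ 5.30011 ÷ 2.23034 ÷ 10.1686 = 0.991044
Product < 1; profitable direction is GBP → CNY → ZAR → INR → GBP.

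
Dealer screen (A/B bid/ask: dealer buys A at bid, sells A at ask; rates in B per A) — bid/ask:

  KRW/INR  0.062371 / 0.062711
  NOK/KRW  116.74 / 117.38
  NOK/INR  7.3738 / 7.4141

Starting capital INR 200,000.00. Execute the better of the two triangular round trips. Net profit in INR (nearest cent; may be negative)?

Net profit: INR 347.31

Best loop INR → KRW → NOK → INR:
INR 200,000.00 ÷ 0.062711 (buy KRW at ask) = KRW 3,189,233
KRW 3,189,233 ÷ 117.38 (buy NOK at ask) = NOK 27,170.16
NOK 27,170.16 × 7.3738 (sell NOK at bid) = INR 200,347.31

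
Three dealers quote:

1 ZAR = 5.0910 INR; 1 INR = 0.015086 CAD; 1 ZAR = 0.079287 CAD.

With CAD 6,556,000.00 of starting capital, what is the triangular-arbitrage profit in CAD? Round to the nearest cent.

Profit: CAD 212,052.68

Profitable loop is CAD → INR → ZAR → CAD:
CAD 6,556,000.00 ÷ 0.015086 = INR 434,575,102.74
INR 434,575,102.74 ÷ 5.0910 = ZAR 85,361,442.30
ZAR 85,361,442.30 × 0.079287 = CAD 6,768,052.68
Profit = CAD 6,768,052.68 − CAD 6,556,000.00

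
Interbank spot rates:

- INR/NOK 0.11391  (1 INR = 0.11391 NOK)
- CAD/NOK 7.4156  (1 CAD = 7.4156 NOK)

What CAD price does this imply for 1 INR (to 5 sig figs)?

INR/CAD = 0.015361

1 INR × 0.11391 = 0.11391 NOK
0.11391 NOK ÷ 7.4156 = 0.0153609 CAD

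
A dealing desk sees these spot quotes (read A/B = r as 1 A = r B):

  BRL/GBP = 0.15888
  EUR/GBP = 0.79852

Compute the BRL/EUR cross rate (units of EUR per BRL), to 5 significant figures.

BRL/EUR = 0.19897

1 BRL × 0.15888 = 0.15888 GBP
0.15888 GBP ÷ 0.79852 = 0.198968 EUR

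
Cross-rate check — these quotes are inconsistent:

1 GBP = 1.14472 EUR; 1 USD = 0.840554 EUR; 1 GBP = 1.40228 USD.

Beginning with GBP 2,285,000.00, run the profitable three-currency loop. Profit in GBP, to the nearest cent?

Profitable loop is GBP → USD → EUR → GBP:
GBP 2,285,000.00 × 1.40228 = USD 3,204,209.80
USD 3,204,209.80 × 0.840554 = EUR 2,693,311.36
EUR 2,693,311.36 ÷ 1.14472 = GBP 2,352,812.36
Profit = GBP 2,352,812.36 − GBP 2,285,000.00

Profit: GBP 67,812.36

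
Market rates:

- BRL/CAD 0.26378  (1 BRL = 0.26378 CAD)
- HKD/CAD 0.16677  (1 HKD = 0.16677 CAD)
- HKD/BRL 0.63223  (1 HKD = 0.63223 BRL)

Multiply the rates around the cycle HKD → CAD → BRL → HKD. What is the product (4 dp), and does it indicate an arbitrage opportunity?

1.0000 (no arbitrage)

Around HKD → CAD → BRL → HKD: 1 × 0.16677 ÷ 0.26378 ÷ 0.63223 = 1.000002
Product ≈ 1 (deviation 0.000%, within rounding noise).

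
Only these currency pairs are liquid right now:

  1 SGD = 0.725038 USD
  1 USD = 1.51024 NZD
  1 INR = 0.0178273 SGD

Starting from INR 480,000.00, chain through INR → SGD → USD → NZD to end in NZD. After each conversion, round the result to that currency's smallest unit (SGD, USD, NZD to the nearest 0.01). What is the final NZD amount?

INR 480,000.00 × 0.0178273 = SGD 8,557.10
SGD 8,557.10 × 0.725038 = USD 6,204.22
USD 6,204.22 × 1.51024 = NZD 9,369.86

NZD 9,369.86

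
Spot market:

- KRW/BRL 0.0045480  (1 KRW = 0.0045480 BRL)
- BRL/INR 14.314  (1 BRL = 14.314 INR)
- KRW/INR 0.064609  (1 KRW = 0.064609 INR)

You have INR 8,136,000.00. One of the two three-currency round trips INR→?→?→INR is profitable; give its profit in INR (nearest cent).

Profitable loop is INR → KRW → BRL → INR:
INR 8,136,000.00 ÷ 0.064609 = KRW 125,926,728
KRW 125,926,728 × 0.0045480 = BRL 572,714.76
BRL 572,714.76 × 14.314 = INR 8,197,839.09
Profit = INR 8,197,839.09 − INR 8,136,000.00

Profit: INR 61,839.09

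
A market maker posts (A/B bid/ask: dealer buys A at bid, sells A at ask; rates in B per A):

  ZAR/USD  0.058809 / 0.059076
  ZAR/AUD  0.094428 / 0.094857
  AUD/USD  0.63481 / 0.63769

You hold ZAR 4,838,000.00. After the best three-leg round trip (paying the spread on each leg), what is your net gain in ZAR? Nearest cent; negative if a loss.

Best loop ZAR → AUD → USD → ZAR:
ZAR 4,838,000.00 × 0.094428 (sell ZAR at bid) = AUD 456,842.66
AUD 456,842.66 × 0.63481 (sell AUD at bid) = USD 290,008.29
USD 290,008.29 ÷ 0.059076 (buy ZAR at ask) = ZAR 4,909,071.22

Net profit: ZAR 71,071.22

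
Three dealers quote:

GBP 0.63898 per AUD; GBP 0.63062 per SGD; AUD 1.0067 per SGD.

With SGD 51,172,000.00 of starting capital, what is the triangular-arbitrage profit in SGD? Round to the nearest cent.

Profit: SGD 1,025,774.23

Profitable loop is SGD → AUD → GBP → SGD:
SGD 51,172,000.00 × 1.0067 = AUD 51,514,852.40
AUD 51,514,852.40 × 0.63898 = GBP 32,916,960.39
GBP 32,916,960.39 ÷ 0.63062 = SGD 52,197,774.23
Profit = SGD 52,197,774.23 − SGD 51,172,000.00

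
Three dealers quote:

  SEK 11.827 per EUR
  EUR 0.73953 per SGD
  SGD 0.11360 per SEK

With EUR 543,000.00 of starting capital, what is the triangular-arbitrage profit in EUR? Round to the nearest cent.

Profit: EUR 3,501.18

Profitable loop is EUR → SGD → SEK → EUR:
EUR 543,000.00 ÷ 0.73953 = SGD 734,250.13
SGD 734,250.13 ÷ 0.11360 = SEK 6,463,469.47
SEK 6,463,469.47 ÷ 11.827 = EUR 546,501.18
Profit = EUR 546,501.18 − EUR 543,000.00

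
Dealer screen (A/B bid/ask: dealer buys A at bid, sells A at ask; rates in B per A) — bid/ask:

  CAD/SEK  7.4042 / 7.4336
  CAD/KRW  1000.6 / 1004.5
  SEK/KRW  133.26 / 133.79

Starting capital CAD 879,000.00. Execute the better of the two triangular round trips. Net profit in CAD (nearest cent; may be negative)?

Net profit: CAD 5,354.79

Best loop CAD → KRW → SEK → CAD:
CAD 879,000.00 × 1000.6 (sell CAD at bid) = KRW 879,527,400
KRW 879,527,400 ÷ 133.79 (buy SEK at ask) = SEK 6,573,939.76
SEK 6,573,939.76 ÷ 7.4336 (buy CAD at ask) = CAD 884,354.79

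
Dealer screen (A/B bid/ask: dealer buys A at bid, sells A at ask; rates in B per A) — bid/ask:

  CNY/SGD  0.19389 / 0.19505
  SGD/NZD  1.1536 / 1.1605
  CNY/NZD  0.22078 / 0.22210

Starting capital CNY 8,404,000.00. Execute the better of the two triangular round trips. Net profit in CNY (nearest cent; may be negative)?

Net profit: CNY 59,463.84

Best loop CNY → SGD → NZD → CNY:
CNY 8,404,000.00 × 0.19389 (sell CNY at bid) = SGD 1,629,451.56
SGD 1,629,451.56 × 1.1536 (sell SGD at bid) = NZD 1,879,735.32
NZD 1,879,735.32 ÷ 0.22210 (buy CNY at ask) = CNY 8,463,463.84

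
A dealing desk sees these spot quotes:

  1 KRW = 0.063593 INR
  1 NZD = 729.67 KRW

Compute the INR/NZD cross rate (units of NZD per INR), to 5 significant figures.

1 INR ÷ 0.063593 = 15.725 KRW
15.725 KRW ÷ 729.67 = 0.0215508 NZD

INR/NZD = 0.021551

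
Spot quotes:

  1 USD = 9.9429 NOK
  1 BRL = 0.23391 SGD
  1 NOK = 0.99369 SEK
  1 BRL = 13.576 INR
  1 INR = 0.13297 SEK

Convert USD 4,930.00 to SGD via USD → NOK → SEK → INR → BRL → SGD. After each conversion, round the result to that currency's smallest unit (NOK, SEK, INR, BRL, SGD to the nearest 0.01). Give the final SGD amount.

SGD 6,311.52

USD 4,930.00 × 9.9429 = NOK 49,018.50
NOK 49,018.50 × 0.99369 = SEK 48,709.19
SEK 48,709.19 ÷ 0.13297 = INR 366,317.14
INR 366,317.14 ÷ 13.576 = BRL 26,982.70
BRL 26,982.70 × 0.23391 = SGD 6,311.52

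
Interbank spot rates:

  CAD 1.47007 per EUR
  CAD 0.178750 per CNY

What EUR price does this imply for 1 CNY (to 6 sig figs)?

1 CNY × 0.178750 = 0.17875 CAD
0.17875 CAD ÷ 1.47007 = 0.121593 EUR

CNY/EUR = 0.121593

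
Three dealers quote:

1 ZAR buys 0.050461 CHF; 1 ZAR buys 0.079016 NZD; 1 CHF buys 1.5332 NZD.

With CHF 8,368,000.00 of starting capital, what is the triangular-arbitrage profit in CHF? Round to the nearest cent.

Profitable loop is CHF → ZAR → NZD → CHF:
CHF 8,368,000.00 ÷ 0.050461 = ZAR 165,831,037.83
ZAR 165,831,037.83 × 0.079016 = NZD 13,103,305.29
NZD 13,103,305.29 ÷ 1.5332 = CHF 8,546,377.04
Profit = CHF 8,546,377.04 − CHF 8,368,000.00

Profit: CHF 178,377.04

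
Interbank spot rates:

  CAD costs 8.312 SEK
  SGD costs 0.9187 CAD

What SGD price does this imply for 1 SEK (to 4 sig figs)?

1 SEK ÷ 8.312 = 0.120308 CAD
0.120308 CAD ÷ 0.9187 = 0.130955 SGD

SEK/SGD = 0.1310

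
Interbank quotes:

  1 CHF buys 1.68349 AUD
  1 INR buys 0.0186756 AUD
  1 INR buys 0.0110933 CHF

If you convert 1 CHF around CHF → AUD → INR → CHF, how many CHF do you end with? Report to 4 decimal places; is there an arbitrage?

1.0000 (no arbitrage)

Around CHF → AUD → INR → CHF: 1 × 1.68349 ÷ 0.0186756 × 0.0110933 = 0.999992
Product ≈ 1 (deviation 0.001%, within rounding noise).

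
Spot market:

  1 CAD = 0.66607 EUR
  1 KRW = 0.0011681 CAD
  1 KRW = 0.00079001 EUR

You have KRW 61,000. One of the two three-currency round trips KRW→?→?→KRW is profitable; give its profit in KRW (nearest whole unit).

Profit: KRW 939

Profitable loop is KRW → EUR → CAD → KRW:
KRW 61,000 × 0.00079001 = EUR 48.19
EUR 48.19 ÷ 0.66607 = CAD 72.35
CAD 72.35 ÷ 0.0011681 = KRW 61,939
Profit = KRW 61,939 − KRW 61,000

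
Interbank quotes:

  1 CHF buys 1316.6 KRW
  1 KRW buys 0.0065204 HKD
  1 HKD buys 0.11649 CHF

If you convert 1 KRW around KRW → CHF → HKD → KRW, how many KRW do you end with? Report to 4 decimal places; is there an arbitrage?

1.0000 (no arbitrage)

Around KRW → CHF → HKD → KRW: 1 ÷ 1316.6 ÷ 0.11649 ÷ 0.0065204 = 0.999961
Product ≈ 1 (deviation 0.004%, within rounding noise).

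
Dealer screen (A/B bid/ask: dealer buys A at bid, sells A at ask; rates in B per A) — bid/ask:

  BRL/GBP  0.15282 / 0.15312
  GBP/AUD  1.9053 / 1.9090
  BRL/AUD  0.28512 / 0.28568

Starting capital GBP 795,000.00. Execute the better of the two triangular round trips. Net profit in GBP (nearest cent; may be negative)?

Best loop GBP → AUD → BRL → GBP:
GBP 795,000.00 × 1.9053 (sell GBP at bid) = AUD 1,514,713.50
AUD 1,514,713.50 ÷ 0.28568 (buy BRL at ask) = BRL 5,302,133.51
BRL 5,302,133.51 × 0.15282 (sell BRL at bid) = GBP 810,272.04

Net profit: GBP 15,272.04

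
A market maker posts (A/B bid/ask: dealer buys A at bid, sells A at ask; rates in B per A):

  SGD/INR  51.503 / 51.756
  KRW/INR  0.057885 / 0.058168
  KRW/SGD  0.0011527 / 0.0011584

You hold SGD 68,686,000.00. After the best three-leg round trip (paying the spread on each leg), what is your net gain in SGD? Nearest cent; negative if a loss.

Best loop SGD → INR → KRW → SGD:
SGD 68,686,000.00 × 51.503 (sell SGD at bid) = INR 3,537,535,058.00
INR 3,537,535,058.00 ÷ 0.058168 (buy KRW at ask) = KRW 60,815,827,568
KRW 60,815,827,568 × 0.0011527 (sell KRW at bid) = SGD 70,102,404.44

Net profit: SGD 1,416,404.44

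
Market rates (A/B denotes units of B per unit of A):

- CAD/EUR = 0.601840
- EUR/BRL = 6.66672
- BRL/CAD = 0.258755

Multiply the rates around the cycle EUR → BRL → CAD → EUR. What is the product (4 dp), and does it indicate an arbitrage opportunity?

Around EUR → BRL → CAD → EUR: 1 × 6.66672 × 0.258755 × 0.601840 = 1.038202
Product > 1; profitable direction is EUR → BRL → CAD → EUR.

1.0382 (arbitrage exists)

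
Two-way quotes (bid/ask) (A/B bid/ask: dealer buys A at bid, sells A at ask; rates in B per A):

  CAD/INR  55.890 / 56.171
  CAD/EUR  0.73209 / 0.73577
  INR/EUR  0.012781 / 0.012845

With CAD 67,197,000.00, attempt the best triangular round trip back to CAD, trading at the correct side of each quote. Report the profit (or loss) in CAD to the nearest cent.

Best loop CAD → EUR → INR → CAD:
CAD 67,197,000.00 × 0.73209 (sell CAD at bid) = EUR 49,194,251.73
EUR 49,194,251.73 ÷ 0.012845 (buy INR at ask) = INR 3,829,836,646.94
INR 3,829,836,646.94 ÷ 56.171 (buy CAD at ask) = CAD 68,181,742.30

Net profit: CAD 984,742.30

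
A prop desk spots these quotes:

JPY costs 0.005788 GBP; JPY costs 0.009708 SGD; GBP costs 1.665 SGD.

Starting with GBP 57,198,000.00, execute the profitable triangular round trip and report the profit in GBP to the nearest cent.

Profitable loop is GBP → JPY → SGD → GBP:
GBP 57,198,000.00 ÷ 0.005788 = JPY 9,882,170,007
JPY 9,882,170,007 × 0.009708 = SGD 95,936,106.43
SGD 95,936,106.43 ÷ 1.665 = GBP 57,619,283.14
Profit = GBP 57,619,283.14 − GBP 57,198,000.00

Profit: GBP 421,283.14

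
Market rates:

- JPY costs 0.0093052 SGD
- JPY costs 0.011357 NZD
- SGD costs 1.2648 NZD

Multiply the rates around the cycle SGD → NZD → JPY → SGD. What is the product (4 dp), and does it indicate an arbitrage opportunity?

Around SGD → NZD → JPY → SGD: 1 × 1.2648 ÷ 0.011357 × 0.0093052 = 1.036296
Product > 1; profitable direction is SGD → NZD → JPY → SGD.

1.0363 (arbitrage exists)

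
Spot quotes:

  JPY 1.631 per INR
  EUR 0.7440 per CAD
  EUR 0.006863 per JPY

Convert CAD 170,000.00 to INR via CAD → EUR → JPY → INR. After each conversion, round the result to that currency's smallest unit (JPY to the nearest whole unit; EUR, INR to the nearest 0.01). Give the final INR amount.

INR 11,299,361.13

CAD 170,000.00 × 0.7440 = EUR 126,480.00
EUR 126,480.00 ÷ 0.006863 = JPY 18,429,258
JPY 18,429,258 ÷ 1.631 = INR 11,299,361.13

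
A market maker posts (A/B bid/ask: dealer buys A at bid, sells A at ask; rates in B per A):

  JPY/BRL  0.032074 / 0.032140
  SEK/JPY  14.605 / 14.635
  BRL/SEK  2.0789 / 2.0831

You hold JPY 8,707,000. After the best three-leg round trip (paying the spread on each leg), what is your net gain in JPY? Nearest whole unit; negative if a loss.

Best loop JPY → SEK → BRL → JPY:
JPY 8,707,000 ÷ 14.635 (buy SEK at ask) = SEK 594,943.63
SEK 594,943.63 ÷ 2.0831 (buy BRL at ask) = BRL 285,604.93
BRL 285,604.93 ÷ 0.032140 (buy JPY at ask) = JPY 8,886,277

Net profit: JPY 179,277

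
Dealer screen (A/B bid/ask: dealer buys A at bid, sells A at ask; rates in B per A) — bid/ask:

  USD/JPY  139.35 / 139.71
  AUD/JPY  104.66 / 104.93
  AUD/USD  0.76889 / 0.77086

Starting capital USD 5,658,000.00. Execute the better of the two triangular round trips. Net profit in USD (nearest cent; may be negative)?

Net profit: USD 119,426.86

Best loop USD → JPY → AUD → USD:
USD 5,658,000.00 × 139.35 (sell USD at bid) = JPY 788,442,300
JPY 788,442,300 ÷ 104.93 (buy AUD at ask) = AUD 7,513,983.61
AUD 7,513,983.61 × 0.76889 (sell AUD at bid) = USD 5,777,426.86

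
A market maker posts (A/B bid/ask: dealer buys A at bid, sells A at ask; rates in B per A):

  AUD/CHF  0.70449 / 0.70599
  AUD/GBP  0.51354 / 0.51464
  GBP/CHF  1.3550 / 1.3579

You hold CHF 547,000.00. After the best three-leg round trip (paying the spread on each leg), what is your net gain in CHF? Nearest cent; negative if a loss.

Best loop CHF → GBP → AUD → CHF:
CHF 547,000.00 ÷ 1.3579 (buy GBP at ask) = GBP 402,827.90
GBP 402,827.90 ÷ 0.51464 (buy AUD at ask) = AUD 782,737.25
AUD 782,737.25 × 0.70449 (sell AUD at bid) = CHF 551,430.56

Net profit: CHF 4,430.56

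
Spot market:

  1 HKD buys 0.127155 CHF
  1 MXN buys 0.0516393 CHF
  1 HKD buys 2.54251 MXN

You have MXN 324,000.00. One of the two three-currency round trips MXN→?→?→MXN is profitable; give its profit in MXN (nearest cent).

Profit: MXN 10,545.03

Profitable loop is MXN → CHF → HKD → MXN:
MXN 324,000.00 × 0.0516393 = CHF 16,731.13
CHF 16,731.13 ÷ 0.127155 = HKD 131,580.62
HKD 131,580.62 × 2.54251 = MXN 334,545.03
Profit = MXN 334,545.03 − MXN 324,000.00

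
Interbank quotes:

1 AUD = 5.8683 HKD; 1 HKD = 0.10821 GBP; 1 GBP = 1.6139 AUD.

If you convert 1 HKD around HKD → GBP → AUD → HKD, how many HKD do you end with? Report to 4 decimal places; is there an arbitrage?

1.0248 (arbitrage exists)

Around HKD → GBP → AUD → HKD: 1 × 0.10821 × 1.6139 × 5.8683 = 1.024841
Product > 1; profitable direction is HKD → GBP → AUD → HKD.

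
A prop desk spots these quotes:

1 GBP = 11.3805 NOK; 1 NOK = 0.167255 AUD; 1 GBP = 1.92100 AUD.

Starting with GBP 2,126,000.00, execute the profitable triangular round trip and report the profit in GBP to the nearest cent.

Profit: GBP 19,606.97

Profitable loop is GBP → AUD → NOK → GBP:
GBP 2,126,000.00 × 1.92100 = AUD 4,084,046.00
AUD 4,084,046.00 ÷ 0.167255 = NOK 24,418,080.18
NOK 24,418,080.18 ÷ 11.3805 = GBP 2,145,606.97
Profit = GBP 2,145,606.97 − GBP 2,126,000.00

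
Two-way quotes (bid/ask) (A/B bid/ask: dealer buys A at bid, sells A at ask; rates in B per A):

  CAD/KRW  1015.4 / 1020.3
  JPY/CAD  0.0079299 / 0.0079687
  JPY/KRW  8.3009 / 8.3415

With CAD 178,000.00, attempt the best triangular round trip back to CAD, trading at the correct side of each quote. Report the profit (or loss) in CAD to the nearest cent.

Best loop CAD → JPY → KRW → CAD:
CAD 178,000.00 ÷ 0.0079687 (buy JPY at ask) = JPY 22,337,395
JPY 22,337,395 × 8.3009 (sell JPY at bid) = KRW 185,420,483
KRW 185,420,483 ÷ 1020.3 (buy CAD at ask) = CAD 181,731.34

Net profit: CAD 3,731.34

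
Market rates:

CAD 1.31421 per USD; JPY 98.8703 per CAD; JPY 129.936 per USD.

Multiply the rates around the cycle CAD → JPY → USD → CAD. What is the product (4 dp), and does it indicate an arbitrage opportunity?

Around CAD → JPY → USD → CAD: 1 × 98.8703 ÷ 129.936 × 1.31421 = 1.000003
Product ≈ 1 (deviation 0.000%, within rounding noise).

1.0000 (no arbitrage)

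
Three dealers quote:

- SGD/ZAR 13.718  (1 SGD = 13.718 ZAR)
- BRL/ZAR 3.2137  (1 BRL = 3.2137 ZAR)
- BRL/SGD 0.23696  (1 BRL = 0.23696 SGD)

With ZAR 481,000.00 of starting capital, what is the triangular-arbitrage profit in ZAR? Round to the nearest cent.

Profit: ZAR 5,525.47

Profitable loop is ZAR → BRL → SGD → ZAR:
ZAR 481,000.00 ÷ 3.2137 = BRL 149,671.72
BRL 149,671.72 × 0.23696 = SGD 35,466.21
SGD 35,466.21 × 13.718 = ZAR 486,525.47
Profit = ZAR 486,525.47 − ZAR 481,000.00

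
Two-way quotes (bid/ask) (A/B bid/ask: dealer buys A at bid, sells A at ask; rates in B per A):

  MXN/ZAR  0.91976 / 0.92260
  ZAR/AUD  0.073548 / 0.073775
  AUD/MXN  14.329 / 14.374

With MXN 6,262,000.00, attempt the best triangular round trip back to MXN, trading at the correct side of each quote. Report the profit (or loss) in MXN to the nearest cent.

Best loop MXN → AUD → ZAR → MXN:
MXN 6,262,000.00 ÷ 14.374 (buy AUD at ask) = AUD 435,647.70
AUD 435,647.70 ÷ 0.073775 (buy ZAR at ask) = ZAR 5,905,085.70
ZAR 5,905,085.70 ÷ 0.92260 (buy MXN at ask) = MXN 6,400,483.09

Net profit: MXN 138,483.09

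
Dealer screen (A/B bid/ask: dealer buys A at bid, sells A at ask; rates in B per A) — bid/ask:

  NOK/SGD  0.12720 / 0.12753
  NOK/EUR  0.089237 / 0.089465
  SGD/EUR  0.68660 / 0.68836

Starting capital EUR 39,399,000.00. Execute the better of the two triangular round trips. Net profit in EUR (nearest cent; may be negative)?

Best loop EUR → SGD → NOK → EUR:
EUR 39,399,000.00 ÷ 0.68836 (buy SGD at ask) = SGD 57,236,039.28
SGD 57,236,039.28 ÷ 0.12753 (buy NOK at ask) = NOK 448,804,510.95
NOK 448,804,510.95 × 0.089237 (sell NOK at bid) = EUR 40,049,968.14

Net profit: EUR 650,968.14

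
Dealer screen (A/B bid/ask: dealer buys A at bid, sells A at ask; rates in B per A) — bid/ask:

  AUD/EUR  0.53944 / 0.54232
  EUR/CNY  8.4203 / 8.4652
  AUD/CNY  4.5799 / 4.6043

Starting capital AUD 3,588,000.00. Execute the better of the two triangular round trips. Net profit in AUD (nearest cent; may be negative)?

Best loop AUD → CNY → EUR → AUD:
AUD 3,588,000.00 × 4.5799 (sell AUD at bid) = CNY 16,432,681.20
CNY 16,432,681.20 ÷ 8.4652 (buy EUR at ask) = EUR 1,941,204.13
EUR 1,941,204.13 ÷ 0.54232 (buy AUD at ask) = AUD 3,579,444.11

Net result: AUD -8,555.89 (no profitable arbitrage after spreads)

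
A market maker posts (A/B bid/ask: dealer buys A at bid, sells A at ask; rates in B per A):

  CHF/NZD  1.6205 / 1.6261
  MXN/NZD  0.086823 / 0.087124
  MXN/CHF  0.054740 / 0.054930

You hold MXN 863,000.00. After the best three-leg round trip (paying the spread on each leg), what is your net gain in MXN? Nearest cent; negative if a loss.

Net profit: MXN 15,672.06

Best loop MXN → CHF → NZD → MXN:
MXN 863,000.00 × 0.054740 (sell MXN at bid) = CHF 47,240.62
CHF 47,240.62 × 1.6205 (sell CHF at bid) = NZD 76,553.42
NZD 76,553.42 ÷ 0.087124 (buy MXN at ask) = MXN 878,672.06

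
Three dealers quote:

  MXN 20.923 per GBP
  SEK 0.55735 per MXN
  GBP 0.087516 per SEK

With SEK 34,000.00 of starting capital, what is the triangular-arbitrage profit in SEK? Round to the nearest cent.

Profitable loop is SEK → GBP → MXN → SEK:
SEK 34,000.00 × 0.087516 = GBP 2,975.54
GBP 2,975.54 × 20.923 = MXN 62,257.31
MXN 62,257.31 × 0.55735 = SEK 34,699.11
Profit = SEK 34,699.11 − SEK 34,000.00

Profit: SEK 699.11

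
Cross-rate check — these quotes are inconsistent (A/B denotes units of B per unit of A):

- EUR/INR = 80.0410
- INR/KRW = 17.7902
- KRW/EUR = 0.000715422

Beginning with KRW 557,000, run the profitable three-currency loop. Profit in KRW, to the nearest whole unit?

Profit: KRW 10,428

Profitable loop is KRW → EUR → INR → KRW:
KRW 557,000 × 0.000715422 = EUR 398.49
EUR 398.49 × 80.0410 = INR 31,895.54
INR 31,895.54 × 17.7902 = KRW 567,428
Profit = KRW 567,428 − KRW 557,000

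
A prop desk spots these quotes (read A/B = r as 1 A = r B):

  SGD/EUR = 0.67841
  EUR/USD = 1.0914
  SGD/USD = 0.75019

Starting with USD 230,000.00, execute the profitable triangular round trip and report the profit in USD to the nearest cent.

Profit: USD 3,035.95

Profitable loop is USD → EUR → SGD → USD:
USD 230,000.00 ÷ 1.0914 = EUR 210,738.50
EUR 210,738.50 ÷ 0.67841 = SGD 310,635.90
SGD 310,635.90 × 0.75019 = USD 233,035.95
Profit = USD 233,035.95 − USD 230,000.00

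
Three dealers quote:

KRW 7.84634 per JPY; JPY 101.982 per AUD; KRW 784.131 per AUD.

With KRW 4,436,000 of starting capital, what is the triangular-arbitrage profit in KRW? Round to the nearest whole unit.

Profit: KRW 90,824

Profitable loop is KRW → AUD → JPY → KRW:
KRW 4,436,000 ÷ 784.131 = AUD 5,657.22
AUD 5,657.22 × 101.982 = JPY 576,934
JPY 576,934 × 7.84634 = KRW 4,526,824
Profit = KRW 4,526,824 − KRW 4,436,000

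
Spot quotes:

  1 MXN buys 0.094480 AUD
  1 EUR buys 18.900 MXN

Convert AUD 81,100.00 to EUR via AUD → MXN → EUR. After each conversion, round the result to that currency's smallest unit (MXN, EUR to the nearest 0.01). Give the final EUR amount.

AUD 81,100.00 ÷ 0.094480 = MXN 858,382.73
MXN 858,382.73 ÷ 18.900 = EUR 45,417.08

EUR 45,417.08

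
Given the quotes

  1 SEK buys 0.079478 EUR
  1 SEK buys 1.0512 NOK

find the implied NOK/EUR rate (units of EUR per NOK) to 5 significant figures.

1 NOK ÷ 1.0512 = 0.951294 SEK
0.951294 SEK × 0.079478 = 0.0756069 EUR

NOK/EUR = 0.075607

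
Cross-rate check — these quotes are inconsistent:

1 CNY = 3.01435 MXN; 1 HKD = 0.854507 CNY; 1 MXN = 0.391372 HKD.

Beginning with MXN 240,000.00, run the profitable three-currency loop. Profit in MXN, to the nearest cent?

Profit: MXN 1,941.46

Profitable loop is MXN → HKD → CNY → MXN:
MXN 240,000.00 × 0.391372 = HKD 93,929.28
HKD 93,929.28 × 0.854507 = CNY 80,263.23
CNY 80,263.23 × 3.01435 = MXN 241,941.46
Profit = MXN 241,941.46 − MXN 240,000.00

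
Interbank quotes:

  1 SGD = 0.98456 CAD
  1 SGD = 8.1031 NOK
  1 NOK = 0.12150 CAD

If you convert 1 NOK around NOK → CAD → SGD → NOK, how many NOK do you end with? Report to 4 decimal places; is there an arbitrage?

1.0000 (no arbitrage)

Around NOK → CAD → SGD → NOK: 1 × 0.12150 ÷ 0.98456 × 8.1031 = 0.999966
Product ≈ 1 (deviation 0.003%, within rounding noise).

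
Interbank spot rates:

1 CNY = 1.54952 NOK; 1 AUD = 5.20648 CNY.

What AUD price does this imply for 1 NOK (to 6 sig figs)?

NOK/AUD = 0.123953

1 NOK ÷ 1.54952 = 0.645361 CNY
0.645361 CNY ÷ 5.20648 = 0.123953 AUD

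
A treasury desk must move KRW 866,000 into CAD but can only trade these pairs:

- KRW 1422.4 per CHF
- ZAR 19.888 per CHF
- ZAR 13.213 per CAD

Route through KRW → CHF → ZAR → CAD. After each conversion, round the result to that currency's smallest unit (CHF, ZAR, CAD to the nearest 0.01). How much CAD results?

CAD 916.40

KRW 866,000 ÷ 1422.4 = CHF 608.83
CHF 608.83 × 19.888 = ZAR 12,108.41
ZAR 12,108.41 ÷ 13.213 = CAD 916.40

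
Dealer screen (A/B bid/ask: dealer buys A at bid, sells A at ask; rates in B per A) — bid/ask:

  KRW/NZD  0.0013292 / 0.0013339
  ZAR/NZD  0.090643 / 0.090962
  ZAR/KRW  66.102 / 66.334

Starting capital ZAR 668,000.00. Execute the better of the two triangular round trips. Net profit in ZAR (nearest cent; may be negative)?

Best loop ZAR → NZD → KRW → ZAR:
ZAR 668,000.00 × 0.090643 (sell ZAR at bid) = NZD 60,549.52
NZD 60,549.52 ÷ 0.0013339 (buy KRW at ask) = KRW 45,392,851
KRW 45,392,851 ÷ 66.334 (buy ZAR at ask) = ZAR 684,307.46

Net profit: ZAR 16,307.46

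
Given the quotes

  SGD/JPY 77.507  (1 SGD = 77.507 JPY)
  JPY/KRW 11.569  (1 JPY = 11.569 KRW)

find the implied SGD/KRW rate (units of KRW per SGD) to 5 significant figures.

SGD/KRW = 896.68

1 SGD × 77.507 = 77.507 JPY
77.507 JPY × 11.569 = 896.678 KRW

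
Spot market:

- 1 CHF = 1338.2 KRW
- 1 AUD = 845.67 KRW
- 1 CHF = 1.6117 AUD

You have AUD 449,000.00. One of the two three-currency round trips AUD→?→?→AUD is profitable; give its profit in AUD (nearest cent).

Profitable loop is AUD → KRW → CHF → AUD:
AUD 449,000.00 × 845.67 = KRW 379,705,830
KRW 379,705,830 ÷ 1338.2 = CHF 283,743.71
CHF 283,743.71 × 1.6117 = AUD 457,309.73
Profit = AUD 457,309.73 − AUD 449,000.00

Profit: AUD 8,309.73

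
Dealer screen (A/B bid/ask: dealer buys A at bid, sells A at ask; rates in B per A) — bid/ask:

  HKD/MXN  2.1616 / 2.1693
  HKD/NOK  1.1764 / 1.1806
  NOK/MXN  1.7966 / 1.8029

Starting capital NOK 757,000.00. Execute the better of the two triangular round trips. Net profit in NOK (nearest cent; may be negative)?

Net profit: NOK 11,770.65

Best loop NOK → HKD → MXN → NOK:
NOK 757,000.00 ÷ 1.1806 (buy HKD at ask) = HKD 641,199.39
HKD 641,199.39 × 2.1616 (sell HKD at bid) = MXN 1,386,016.60
MXN 1,386,016.60 ÷ 1.8029 (buy NOK at ask) = NOK 768,770.65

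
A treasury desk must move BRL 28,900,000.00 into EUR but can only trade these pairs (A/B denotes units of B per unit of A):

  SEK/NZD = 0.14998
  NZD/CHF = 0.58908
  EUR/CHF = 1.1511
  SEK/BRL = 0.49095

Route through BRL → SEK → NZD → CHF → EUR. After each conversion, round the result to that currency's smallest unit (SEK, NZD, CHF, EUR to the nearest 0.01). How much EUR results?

BRL 28,900,000.00 ÷ 0.49095 = SEK 58,865,464.91
SEK 58,865,464.91 × 0.14998 = NZD 8,828,642.43
NZD 8,828,642.43 × 0.58908 = CHF 5,200,776.68
CHF 5,200,776.68 ÷ 1.1511 = EUR 4,518,092.85

EUR 4,518,092.85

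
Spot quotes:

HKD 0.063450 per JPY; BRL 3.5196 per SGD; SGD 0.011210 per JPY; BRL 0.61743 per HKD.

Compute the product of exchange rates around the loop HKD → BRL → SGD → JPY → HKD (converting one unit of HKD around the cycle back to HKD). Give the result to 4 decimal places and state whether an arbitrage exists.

0.9929 (arbitrage exists)

Around HKD → BRL → SGD → JPY → HKD: 1 × 0.61743 ÷ 3.5196 ÷ 0.011210 × 0.063450 = 0.992934
Product < 1; profitable direction is HKD → JPY → SGD → BRL → HKD.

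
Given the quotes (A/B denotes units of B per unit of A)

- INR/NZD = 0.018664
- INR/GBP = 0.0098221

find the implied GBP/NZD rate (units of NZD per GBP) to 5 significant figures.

1 GBP ÷ 0.0098221 = 101.811 INR
101.811 INR × 0.018664 = 1.9002 NZD

GBP/NZD = 1.9002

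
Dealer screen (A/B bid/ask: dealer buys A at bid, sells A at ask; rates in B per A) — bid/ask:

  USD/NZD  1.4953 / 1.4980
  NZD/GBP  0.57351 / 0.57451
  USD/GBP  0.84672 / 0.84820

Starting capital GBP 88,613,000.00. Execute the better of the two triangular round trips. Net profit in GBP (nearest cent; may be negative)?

Best loop GBP → USD → NZD → GBP:
GBP 88,613,000.00 ÷ 0.84820 (buy USD at ask) = USD 104,471,822.68
USD 104,471,822.68 × 1.4953 (sell USD at bid) = NZD 156,216,716.46
NZD 156,216,716.46 × 0.57351 (sell NZD at bid) = GBP 89,591,849.06

Net profit: GBP 978,849.06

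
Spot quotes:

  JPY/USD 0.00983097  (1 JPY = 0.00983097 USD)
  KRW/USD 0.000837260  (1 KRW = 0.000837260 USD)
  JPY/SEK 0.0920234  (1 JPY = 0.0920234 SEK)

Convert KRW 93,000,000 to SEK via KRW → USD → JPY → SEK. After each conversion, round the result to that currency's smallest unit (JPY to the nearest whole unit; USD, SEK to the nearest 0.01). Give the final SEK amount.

KRW 93,000,000 × 0.000837260 = USD 77,865.18
USD 77,865.18 ÷ 0.00983097 = JPY 7,920,396
JPY 7,920,396 × 0.0920234 = SEK 728,861.77

SEK 728,861.77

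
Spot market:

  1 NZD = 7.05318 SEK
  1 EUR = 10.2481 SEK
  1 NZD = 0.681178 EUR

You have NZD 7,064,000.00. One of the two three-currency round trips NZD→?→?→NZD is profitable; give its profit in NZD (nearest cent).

Profitable loop is NZD → SEK → EUR → NZD:
NZD 7,064,000.00 × 7.05318 = SEK 49,823,663.52
SEK 49,823,663.52 ÷ 10.2481 = EUR 4,861,746.42
EUR 4,861,746.42 ÷ 0.681178 = NZD 7,137,262.83
Profit = NZD 7,137,262.83 − NZD 7,064,000.00

Profit: NZD 73,262.83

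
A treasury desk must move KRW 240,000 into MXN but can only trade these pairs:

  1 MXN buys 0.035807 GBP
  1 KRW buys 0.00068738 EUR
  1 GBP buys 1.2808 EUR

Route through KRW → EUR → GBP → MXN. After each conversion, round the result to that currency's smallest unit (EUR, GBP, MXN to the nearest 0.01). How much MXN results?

KRW 240,000 × 0.00068738 = EUR 164.97
EUR 164.97 ÷ 1.2808 = GBP 128.80
GBP 128.80 ÷ 0.035807 = MXN 3,597.06

MXN 3,597.06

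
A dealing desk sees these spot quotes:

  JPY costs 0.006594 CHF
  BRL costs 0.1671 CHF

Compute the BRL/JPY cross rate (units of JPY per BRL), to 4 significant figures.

BRL/JPY = 25.34

1 BRL × 0.1671 = 0.1671 CHF
0.1671 CHF ÷ 0.006594 = 25.3412 JPY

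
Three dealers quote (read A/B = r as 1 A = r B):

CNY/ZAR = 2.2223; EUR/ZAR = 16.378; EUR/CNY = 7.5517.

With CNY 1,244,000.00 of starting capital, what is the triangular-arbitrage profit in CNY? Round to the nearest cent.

Profitable loop is CNY → ZAR → EUR → CNY:
CNY 1,244,000.00 × 2.2223 = ZAR 2,764,541.20
ZAR 2,764,541.20 ÷ 16.378 = EUR 168,796.02
EUR 168,796.02 × 7.5517 = CNY 1,274,696.90
Profit = CNY 1,274,696.90 − CNY 1,244,000.00

Profit: CNY 30,696.90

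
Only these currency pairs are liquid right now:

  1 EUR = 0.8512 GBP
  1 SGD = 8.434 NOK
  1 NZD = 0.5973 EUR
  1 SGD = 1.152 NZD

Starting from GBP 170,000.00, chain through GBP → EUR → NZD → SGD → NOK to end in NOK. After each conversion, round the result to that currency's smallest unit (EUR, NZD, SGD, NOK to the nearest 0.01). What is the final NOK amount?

NOK 2,447,969.01

GBP 170,000.00 ÷ 0.8512 = EUR 199,718.05
EUR 199,718.05 ÷ 0.5973 = NZD 334,368.07
NZD 334,368.07 ÷ 1.152 = SGD 290,250.06
SGD 290,250.06 × 8.434 = NOK 2,447,969.01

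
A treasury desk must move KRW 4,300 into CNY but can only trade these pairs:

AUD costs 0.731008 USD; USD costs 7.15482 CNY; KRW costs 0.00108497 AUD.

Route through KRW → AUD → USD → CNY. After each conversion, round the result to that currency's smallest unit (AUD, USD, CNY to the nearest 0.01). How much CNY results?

KRW 4,300 × 0.00108497 = AUD 4.67
AUD 4.67 × 0.731008 = USD 3.41
USD 3.41 × 7.15482 = CNY 24.40

CNY 24.40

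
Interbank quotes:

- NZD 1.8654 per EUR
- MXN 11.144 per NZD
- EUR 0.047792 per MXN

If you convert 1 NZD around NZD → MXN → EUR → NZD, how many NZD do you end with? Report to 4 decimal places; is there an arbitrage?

0.9935 (arbitrage exists)

Around NZD → MXN → EUR → NZD: 1 × 11.144 × 0.047792 × 1.8654 = 0.993501
Product < 1; profitable direction is NZD → EUR → MXN → NZD.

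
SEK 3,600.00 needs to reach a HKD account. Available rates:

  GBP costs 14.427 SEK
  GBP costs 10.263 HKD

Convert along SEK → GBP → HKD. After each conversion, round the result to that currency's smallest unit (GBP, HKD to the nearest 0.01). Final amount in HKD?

HKD 2,560.93

SEK 3,600.00 ÷ 14.427 = GBP 249.53
GBP 249.53 × 10.263 = HKD 2,560.93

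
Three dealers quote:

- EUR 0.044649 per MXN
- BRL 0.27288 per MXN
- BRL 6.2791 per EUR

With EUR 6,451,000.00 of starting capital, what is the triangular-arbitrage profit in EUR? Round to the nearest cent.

Profitable loop is EUR → BRL → MXN → EUR:
EUR 6,451,000.00 × 6.2791 = BRL 40,506,474.10
BRL 40,506,474.10 ÷ 0.27288 = MXN 148,440,611.62
MXN 148,440,611.62 × 0.044649 = EUR 6,627,724.87
Profit = EUR 6,627,724.87 − EUR 6,451,000.00

Profit: EUR 176,724.87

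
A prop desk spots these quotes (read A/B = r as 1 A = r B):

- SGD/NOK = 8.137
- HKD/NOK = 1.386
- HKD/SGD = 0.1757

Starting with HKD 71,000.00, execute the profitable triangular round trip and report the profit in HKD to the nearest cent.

Profit: HKD 2,237.11

Profitable loop is HKD → SGD → NOK → HKD:
HKD 71,000.00 × 0.1757 = SGD 12,474.70
SGD 12,474.70 × 8.137 = NOK 101,506.63
NOK 101,506.63 ÷ 1.386 = HKD 73,237.11
Profit = HKD 73,237.11 − HKD 71,000.00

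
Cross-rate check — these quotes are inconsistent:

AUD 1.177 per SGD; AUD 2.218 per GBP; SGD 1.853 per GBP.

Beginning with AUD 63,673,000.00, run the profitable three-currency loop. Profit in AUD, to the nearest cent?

Profit: AUD 1,080,757.14

Profitable loop is AUD → SGD → GBP → AUD:
AUD 63,673,000.00 ÷ 1.177 = SGD 54,097,706.03
SGD 54,097,706.03 ÷ 1.853 = GBP 29,194,660.57
GBP 29,194,660.57 × 2.218 = AUD 64,753,757.14
Profit = AUD 64,753,757.14 − AUD 63,673,000.00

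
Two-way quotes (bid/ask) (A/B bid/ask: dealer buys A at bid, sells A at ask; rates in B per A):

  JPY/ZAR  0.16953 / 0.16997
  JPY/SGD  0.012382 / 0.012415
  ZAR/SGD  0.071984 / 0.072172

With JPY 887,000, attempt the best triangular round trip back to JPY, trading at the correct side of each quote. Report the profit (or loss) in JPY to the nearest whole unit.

Best loop JPY → SGD → ZAR → JPY:
JPY 887,000 × 0.012382 (sell JPY at bid) = SGD 10,982.83
SGD 10,982.83 ÷ 0.072172 (buy ZAR at ask) = ZAR 152,175.83
ZAR 152,175.83 ÷ 0.16997 (buy JPY at ask) = JPY 895,310

Net profit: JPY 8,310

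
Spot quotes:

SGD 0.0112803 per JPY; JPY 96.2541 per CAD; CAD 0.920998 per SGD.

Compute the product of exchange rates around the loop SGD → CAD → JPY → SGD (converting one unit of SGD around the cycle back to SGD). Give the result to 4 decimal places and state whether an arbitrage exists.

1.0000 (no arbitrage)

Around SGD → CAD → JPY → SGD: 1 × 0.920998 × 96.2541 × 0.0112803 = 0.999997
Product ≈ 1 (deviation 0.000%, within rounding noise).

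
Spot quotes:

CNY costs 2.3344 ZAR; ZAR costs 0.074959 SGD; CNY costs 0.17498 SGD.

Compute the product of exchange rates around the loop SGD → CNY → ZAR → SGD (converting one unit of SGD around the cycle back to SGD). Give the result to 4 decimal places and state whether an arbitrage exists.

Around SGD → CNY → ZAR → SGD: 1 ÷ 0.17498 × 2.3344 × 0.074959 = 1.000025
Product ≈ 1 (deviation 0.002%, within rounding noise).

1.0000 (no arbitrage)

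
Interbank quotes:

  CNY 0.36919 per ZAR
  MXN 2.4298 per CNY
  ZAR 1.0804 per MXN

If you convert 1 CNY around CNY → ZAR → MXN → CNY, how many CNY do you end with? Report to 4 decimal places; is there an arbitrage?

Around CNY → ZAR → MXN → CNY: 1 ÷ 0.36919 ÷ 1.0804 ÷ 2.4298 = 1.031799
Product > 1; profitable direction is CNY → ZAR → MXN → CNY.

1.0318 (arbitrage exists)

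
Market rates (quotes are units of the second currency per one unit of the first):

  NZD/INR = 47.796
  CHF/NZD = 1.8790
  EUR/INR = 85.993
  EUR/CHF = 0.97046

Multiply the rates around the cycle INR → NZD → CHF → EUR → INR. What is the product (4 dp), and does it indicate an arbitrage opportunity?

0.9867 (arbitrage exists)

Around INR → NZD → CHF → EUR → INR: 1 ÷ 47.796 ÷ 1.8790 ÷ 0.97046 × 85.993 = 0.986659
Product < 1; profitable direction is INR → EUR → CHF → NZD → INR.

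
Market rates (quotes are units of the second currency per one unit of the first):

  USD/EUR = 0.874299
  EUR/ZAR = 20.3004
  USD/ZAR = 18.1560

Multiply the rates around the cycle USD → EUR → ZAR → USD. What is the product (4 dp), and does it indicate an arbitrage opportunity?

0.9776 (arbitrage exists)

Around USD → EUR → ZAR → USD: 1 × 0.874299 × 20.3004 ÷ 18.1560 = 0.977562
Product < 1; profitable direction is USD → ZAR → EUR → USD.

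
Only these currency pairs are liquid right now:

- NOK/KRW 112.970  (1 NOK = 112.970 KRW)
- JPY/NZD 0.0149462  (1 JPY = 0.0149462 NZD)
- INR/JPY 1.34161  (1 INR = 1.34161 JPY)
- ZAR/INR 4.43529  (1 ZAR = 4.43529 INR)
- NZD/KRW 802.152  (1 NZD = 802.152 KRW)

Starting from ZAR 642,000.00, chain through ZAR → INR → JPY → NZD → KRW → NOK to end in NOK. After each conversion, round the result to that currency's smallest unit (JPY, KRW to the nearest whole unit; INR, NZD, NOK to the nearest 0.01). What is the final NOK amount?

NOK 405,422.33

ZAR 642,000.00 × 4.43529 = INR 2,847,456.18
INR 2,847,456.18 × 1.34161 = JPY 3,820,176
JPY 3,820,176 × 0.0149462 = NZD 57,097.11
NZD 57,097.11 × 802.152 = KRW 45,800,561
KRW 45,800,561 ÷ 112.970 = NOK 405,422.33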